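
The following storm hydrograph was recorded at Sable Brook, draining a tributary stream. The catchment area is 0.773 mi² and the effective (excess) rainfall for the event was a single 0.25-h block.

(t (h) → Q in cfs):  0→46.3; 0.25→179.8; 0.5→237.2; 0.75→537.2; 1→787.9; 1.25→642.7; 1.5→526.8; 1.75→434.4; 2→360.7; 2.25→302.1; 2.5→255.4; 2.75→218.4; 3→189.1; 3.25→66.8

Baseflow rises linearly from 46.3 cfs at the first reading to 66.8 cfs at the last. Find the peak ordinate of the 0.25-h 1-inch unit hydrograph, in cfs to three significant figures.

U_p ≈ 367 cfs

Direct runoff: 0.00, 131.92, 187.75, 486.17, 735.29, 588.52, 471.04, 377.06, 301.78, 241.61, 193.33, 154.75, 123.88, 0.00 cfs; ΣQ_DR = 3993 cfs, peak = 735.29 cfs.
Runoff depth d = ΣQ_DR·Δt / A = 3993 × 900 / (0.773 mi²) = 2.001 in.
The 1-inch UH is the DRH scaled by (1 in)/d, so U_p = 735.29 × 1/2.001 = 367 cfs.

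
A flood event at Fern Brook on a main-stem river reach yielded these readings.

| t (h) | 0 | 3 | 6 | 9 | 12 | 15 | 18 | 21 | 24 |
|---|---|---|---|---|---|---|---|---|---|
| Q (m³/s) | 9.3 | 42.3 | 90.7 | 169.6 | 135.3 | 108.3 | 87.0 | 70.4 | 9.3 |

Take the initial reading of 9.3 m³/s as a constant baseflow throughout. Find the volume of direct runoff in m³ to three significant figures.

V ≈ 6.90 × 10^6 m³

Direct-runoff ordinates (Q − Q_b): 0.0, 33.0, 81.4, 160.3, 126.0, 99.0, 77.7, 61.1, 0.0 m³/s.
ΣQ_DR = 638.5 m³/s.
With Δt = 3 h = 10800 s, V = ΣQ_DR · Δt = 638.5 × 10800 = 6.90 × 10^6 m³.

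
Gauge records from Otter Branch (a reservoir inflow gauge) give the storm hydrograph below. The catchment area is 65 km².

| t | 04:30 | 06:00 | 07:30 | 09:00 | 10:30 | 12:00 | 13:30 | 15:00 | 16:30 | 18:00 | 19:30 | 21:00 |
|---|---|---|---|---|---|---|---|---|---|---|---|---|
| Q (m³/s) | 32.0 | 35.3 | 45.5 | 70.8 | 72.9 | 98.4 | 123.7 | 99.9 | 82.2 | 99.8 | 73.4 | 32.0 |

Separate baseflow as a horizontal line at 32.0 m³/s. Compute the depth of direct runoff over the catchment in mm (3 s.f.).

d ≈ 40.0 mm

Direct runoff: 0.0, 3.3, 13.5, 38.8, 40.9, 66.4, 91.7, 67.9, 50.2, 67.8, 41.4, 0.0 m³/s; ΣQ_DR = 481.9 m³/s.
V = ΣQ_DR · Δt = 481.9 × 5400 s = 2.602 × 10^6 m³.
Over A = 65 km², depth = V / A = 40.0 mm.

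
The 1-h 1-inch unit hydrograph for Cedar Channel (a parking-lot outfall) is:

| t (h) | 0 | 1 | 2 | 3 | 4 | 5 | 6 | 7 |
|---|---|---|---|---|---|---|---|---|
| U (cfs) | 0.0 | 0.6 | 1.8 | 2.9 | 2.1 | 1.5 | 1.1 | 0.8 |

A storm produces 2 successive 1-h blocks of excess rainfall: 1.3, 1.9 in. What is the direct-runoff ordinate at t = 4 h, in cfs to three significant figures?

By discrete convolution, Q_j = Σ (P_i / 1 in) · U_{j−i}.
At t = 4 h (j=4): Q = (1.3/1)·2.1 + (1.9/1)·2.9 = 8.24 cfs.

Q ≈ 8.24 cfs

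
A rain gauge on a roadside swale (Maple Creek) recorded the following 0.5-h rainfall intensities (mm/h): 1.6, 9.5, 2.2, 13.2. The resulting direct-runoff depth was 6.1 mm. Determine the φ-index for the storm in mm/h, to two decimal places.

φ ≈ 5.25 mm/h

Only the 2 blocks with intensity above φ contribute runoff: 9.5, 13.2 mm/h.
Σ(I−φ)·Δt = d  ⇒  (9.5+13.2 − 2φ)·0.5 = 6.1
φ = (22.70 − 6.1/0.5) / 2 = 5.25 mm/h.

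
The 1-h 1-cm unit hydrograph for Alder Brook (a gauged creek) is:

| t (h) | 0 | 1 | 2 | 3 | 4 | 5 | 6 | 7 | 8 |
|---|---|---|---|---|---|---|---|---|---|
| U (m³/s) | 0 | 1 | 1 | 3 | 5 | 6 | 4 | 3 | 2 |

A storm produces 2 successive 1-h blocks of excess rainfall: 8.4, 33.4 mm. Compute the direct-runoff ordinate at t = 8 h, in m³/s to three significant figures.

By discrete convolution, Q_j = Σ (P_i / 10 mm) · U_{j−i}.
At t = 8 h (j=8): Q = (8.4/10)·2 + (33.4/10)·3 = 11.7 m³/s.

Q ≈ 11.7 m³/s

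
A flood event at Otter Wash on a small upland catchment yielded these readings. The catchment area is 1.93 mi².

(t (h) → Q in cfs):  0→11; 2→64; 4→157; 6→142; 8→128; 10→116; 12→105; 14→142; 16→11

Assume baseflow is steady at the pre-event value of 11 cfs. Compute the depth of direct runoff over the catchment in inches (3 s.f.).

d ≈ 1.25 in

Direct runoff: 0.0, 53.0, 146.0, 131.0, 117.0, 105.0, 94.0, 131.0, 0.0 cfs; ΣQ_DR = 777.0 cfs.
V = ΣQ_DR · Δt = 777.0 × 7200 s = 5.594 × 10^6 ft³.
Over A = 1.93 mi², depth = V / A = 1.25 in.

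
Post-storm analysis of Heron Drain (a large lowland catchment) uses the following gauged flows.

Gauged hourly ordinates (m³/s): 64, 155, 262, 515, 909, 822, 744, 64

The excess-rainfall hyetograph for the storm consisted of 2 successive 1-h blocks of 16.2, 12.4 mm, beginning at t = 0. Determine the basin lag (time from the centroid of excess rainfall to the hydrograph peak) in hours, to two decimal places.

Centroid of excess rainfall: t_c = Σ P_i·t̄_i / ΣP_i = 0.9336 h (block centres at 0.5, 1.5 h).
Hydrograph peak occurs at t = 4 h, so basin lag t_L = 4 − 0.9336 = 3.07 h.

t_L ≈ 3.07 h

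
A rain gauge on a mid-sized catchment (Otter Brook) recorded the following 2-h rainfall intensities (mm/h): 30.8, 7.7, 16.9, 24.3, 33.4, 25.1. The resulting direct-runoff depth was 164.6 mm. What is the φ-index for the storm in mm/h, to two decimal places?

φ ≈ 9.64 mm/h

Only the 5 blocks with intensity above φ contribute runoff: 30.8, 16.9, 24.3, 33.4, 25.1 mm/h.
Σ(I−φ)·Δt = d  ⇒  (30.8+16.9+24.3+33.4+25.1 − 5φ)·2 = 164.6
φ = (130.5 − 164.6/2) / 5 = 9.64 mm/h.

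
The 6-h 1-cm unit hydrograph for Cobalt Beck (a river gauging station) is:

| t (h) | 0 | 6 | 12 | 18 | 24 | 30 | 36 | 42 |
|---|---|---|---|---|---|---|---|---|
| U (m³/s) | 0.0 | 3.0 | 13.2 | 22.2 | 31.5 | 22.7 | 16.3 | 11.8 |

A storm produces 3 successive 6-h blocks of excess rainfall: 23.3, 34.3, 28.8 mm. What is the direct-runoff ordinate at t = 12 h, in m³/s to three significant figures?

By discrete convolution, Q_j = Σ (P_i / 10 mm) · U_{j−i}.
At t = 12 h (j=2): Q = (23.3/10)·13.2 + (34.3/10)·3.0 + (28.8/10)·0.0 = 41.0 m³/s.

Q ≈ 41.0 m³/s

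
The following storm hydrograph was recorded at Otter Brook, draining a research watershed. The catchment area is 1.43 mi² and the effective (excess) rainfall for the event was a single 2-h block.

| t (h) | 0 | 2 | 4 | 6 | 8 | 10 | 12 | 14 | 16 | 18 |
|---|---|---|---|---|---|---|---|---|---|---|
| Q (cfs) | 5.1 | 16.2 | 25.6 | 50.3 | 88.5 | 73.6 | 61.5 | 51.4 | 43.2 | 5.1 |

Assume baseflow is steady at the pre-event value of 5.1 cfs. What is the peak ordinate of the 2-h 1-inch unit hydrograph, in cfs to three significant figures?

U_p ≈ 104 cfs

Direct runoff: 0.0, 11.1, 20.5, 45.2, 83.4, 68.5, 56.4, 46.3, 38.1, 0.0 cfs; ΣQ_DR = 369.5 cfs, peak = 83.4 cfs.
Runoff depth d = ΣQ_DR·Δt / A = 369.5 × 7200 / (1.43 mi²) = 0.8008 in.
The 1-inch UH is the DRH scaled by (1 in)/d, so U_p = 83.4 × 1/0.8008 = 104 cfs.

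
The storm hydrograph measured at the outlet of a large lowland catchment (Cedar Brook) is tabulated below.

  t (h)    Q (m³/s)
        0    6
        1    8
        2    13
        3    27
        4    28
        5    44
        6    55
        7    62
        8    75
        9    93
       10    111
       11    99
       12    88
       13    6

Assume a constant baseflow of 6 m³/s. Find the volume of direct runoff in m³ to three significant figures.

V ≈ 2.27 × 10^6 m³

Direct-runoff ordinates (Q − Q_b): 0.0, 2.0, 7.0, 21.0, 22.0, 38.0, 49.0, 56.0, 69.0, 87.0, 105.0, 93.0, 82.0, 0.0 m³/s.
ΣQ_DR = 631.0 m³/s.
With Δt = 1 h = 3600 s, V = ΣQ_DR · Δt = 631.0 × 3600 = 2.27 × 10^6 m³.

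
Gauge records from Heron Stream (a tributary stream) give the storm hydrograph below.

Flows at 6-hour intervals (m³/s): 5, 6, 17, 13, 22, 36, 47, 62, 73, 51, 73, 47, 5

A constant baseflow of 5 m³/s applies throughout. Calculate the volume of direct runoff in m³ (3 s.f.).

Direct-runoff ordinates (Q − Q_b): 0.0, 1.0, 12.0, 8.0, 17.0, 31.0, 42.0, 57.0, 68.0, 46.0, 68.0, 42.0, 0.0 m³/s.
ΣQ_DR = 392.0 m³/s.
With Δt = 6 h = 21600 s, V = ΣQ_DR · Δt = 392.0 × 21600 = 8.47 × 10^6 m³.

V ≈ 8.47 × 10^6 m³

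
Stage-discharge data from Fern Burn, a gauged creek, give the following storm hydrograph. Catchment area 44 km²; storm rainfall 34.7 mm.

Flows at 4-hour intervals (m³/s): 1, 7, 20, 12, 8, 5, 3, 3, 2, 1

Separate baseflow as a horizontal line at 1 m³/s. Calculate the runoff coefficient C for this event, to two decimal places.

C ≈ 0.49

ΣQ_DR = 52.00 m³/s; V = ΣQ_DR·Δt = 7.488 × 10^5 m³.
Runoff depth d = V / A = 17.02 mm.
C = d / P = 17.02 / 34.7 = 0.49.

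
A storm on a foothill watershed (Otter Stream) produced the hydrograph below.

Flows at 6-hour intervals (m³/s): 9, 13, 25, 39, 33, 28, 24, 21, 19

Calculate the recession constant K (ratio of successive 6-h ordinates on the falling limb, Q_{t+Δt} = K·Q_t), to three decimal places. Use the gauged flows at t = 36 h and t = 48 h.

K ≈ 0.890

Using the recession-limb readings at t = 36 h and t = 48 h: Q falls from 24 to 19 m³/s over 2 intervals.
K = (Q₂/Q₁)^(1/2) = (19/24)^(1/2) = 0.890.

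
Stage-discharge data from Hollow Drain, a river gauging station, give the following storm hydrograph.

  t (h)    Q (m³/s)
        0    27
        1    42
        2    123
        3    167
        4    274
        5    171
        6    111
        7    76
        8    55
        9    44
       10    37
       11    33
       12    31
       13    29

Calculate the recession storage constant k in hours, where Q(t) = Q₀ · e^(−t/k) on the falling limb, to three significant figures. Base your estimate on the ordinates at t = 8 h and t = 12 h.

On the falling limb, Q drops from 55 to 31 m³/s between t = 8 h and t = 12 h (Δt = 4 h).
k = −Δt / ln(Q₂/Q₁) = −4 / ln(31/55) = 6.98 h.

k ≈ 6.98 h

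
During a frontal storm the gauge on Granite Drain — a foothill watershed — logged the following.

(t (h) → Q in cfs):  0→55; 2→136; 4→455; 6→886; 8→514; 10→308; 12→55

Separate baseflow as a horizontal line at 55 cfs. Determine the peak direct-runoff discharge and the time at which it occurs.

Subtracting baseflow gives direct-runoff ordinates: 0.0, 81.0, 400.0, 831.0, 459.0, 253.0, 0.0 cfs.
The maximum is 831.0 cfs, occurring at the reading for t = 6 h.

Q_p = 831.0 cfs at t = 6 h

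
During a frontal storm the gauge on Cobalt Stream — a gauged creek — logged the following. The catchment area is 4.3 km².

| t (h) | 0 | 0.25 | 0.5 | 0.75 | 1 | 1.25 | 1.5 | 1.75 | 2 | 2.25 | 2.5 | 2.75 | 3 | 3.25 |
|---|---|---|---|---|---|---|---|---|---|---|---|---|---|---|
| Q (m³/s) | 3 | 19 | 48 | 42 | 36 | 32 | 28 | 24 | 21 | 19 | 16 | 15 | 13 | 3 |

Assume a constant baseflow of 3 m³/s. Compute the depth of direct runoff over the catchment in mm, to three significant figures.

d ≈ 58.0 mm

Direct runoff: 0.0, 16.0, 45.0, 39.0, 33.0, 29.0, 25.0, 21.0, 18.0, 16.0, 13.0, 12.0, 10.0, 0.0 m³/s; ΣQ_DR = 277.0 m³/s.
V = ΣQ_DR · Δt = 277.0 × 900 s = 2.493 × 10^5 m³.
Over A = 4.3 km², depth = V / A = 58.0 mm.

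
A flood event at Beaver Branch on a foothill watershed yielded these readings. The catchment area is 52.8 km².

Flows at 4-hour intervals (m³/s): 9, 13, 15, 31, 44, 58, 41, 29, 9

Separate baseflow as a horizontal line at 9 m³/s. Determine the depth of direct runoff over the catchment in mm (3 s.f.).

d ≈ 45.8 mm

Direct runoff: 0.0, 4.0, 6.0, 22.0, 35.0, 49.0, 32.0, 20.0, 0.0 m³/s; ΣQ_DR = 168.0 m³/s.
V = ΣQ_DR · Δt = 168.0 × 14400 s = 2.419 × 10^6 m³.
Over A = 52.8 km², depth = V / A = 45.8 mm.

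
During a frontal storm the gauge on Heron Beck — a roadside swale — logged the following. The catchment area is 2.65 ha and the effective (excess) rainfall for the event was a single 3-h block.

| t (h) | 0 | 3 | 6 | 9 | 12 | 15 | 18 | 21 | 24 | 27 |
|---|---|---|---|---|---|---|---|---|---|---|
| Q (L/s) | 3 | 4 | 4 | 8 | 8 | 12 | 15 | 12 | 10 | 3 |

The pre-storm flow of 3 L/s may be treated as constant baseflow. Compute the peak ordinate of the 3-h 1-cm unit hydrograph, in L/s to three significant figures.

U_p ≈ 6.01 L/s

Direct runoff: 0.0, 1.0, 1.0, 5.0, 5.0, 9.0, 12.0, 9.0, 7.0, 0.0 L/s; ΣQ_DR = 49.00 L/s, peak = 12.0 L/s.
Runoff depth d = ΣQ_DR·Δt / A = 49.00 × 10800 / (2.65 ha) = 19.97 mm.
The 1-cm UH is the DRH scaled by (10 mm)/d, so U_p = 12.0 × 10/19.97 = 6.01 L/s.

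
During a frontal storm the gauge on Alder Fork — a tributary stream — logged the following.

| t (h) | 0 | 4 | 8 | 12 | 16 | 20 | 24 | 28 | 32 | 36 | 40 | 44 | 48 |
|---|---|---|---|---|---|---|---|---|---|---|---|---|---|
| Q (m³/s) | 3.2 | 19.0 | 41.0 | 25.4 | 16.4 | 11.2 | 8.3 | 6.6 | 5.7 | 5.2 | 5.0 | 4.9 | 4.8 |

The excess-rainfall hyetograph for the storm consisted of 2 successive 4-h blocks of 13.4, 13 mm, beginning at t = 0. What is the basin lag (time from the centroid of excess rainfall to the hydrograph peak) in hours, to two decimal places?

Centroid of excess rainfall: t_c = Σ P_i·t̄_i / ΣP_i = 3.9697 h (block centres at 2, 6 h).
Hydrograph peak occurs at t = 8 h, so basin lag t_L = 8 − 3.9697 = 4.03 h.

t_L ≈ 4.03 h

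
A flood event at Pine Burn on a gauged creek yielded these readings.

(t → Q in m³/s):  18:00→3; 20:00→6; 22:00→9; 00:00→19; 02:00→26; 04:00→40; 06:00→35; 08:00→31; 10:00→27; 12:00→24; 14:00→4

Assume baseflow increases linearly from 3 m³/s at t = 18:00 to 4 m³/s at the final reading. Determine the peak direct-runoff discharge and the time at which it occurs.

Q_p = 36.50 m³/s at t = 04:00

Subtracting baseflow gives direct-runoff ordinates: 0.00, 2.90, 5.80, 15.70, 22.60, 36.50, 31.40, 27.30, 23.20, 20.10, 0.00 m³/s.
The maximum is 36.50 m³/s, occurring at the reading for t = 04:00.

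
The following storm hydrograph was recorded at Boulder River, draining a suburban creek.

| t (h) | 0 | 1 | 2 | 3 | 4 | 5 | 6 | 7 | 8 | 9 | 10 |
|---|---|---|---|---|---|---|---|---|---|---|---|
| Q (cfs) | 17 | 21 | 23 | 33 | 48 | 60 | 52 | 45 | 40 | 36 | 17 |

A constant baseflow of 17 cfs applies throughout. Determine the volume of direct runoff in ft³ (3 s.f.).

Direct-runoff ordinates (Q − Q_b): 0.0, 4.0, 6.0, 16.0, 31.0, 43.0, 35.0, 28.0, 23.0, 19.0, 0.0 cfs.
ΣQ_DR = 205.0 cfs.
With Δt = 1 h = 3600 s, V = ΣQ_DR · Δt = 205.0 × 3600 = 7.38 × 10^5 ft³.

V ≈ 7.38 × 10^5 ft³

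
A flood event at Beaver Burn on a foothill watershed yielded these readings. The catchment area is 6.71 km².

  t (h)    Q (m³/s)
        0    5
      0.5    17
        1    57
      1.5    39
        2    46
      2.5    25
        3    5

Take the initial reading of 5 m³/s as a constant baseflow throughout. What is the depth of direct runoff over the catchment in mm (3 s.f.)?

Direct runoff: 0.0, 12.0, 52.0, 34.0, 41.0, 20.0, 0.0 m³/s; ΣQ_DR = 159.0 m³/s.
V = ΣQ_DR · Δt = 159.0 × 1800 s = 2.862 × 10^5 m³.
Over A = 6.71 km², depth = V / A = 42.7 mm.

d ≈ 42.7 mm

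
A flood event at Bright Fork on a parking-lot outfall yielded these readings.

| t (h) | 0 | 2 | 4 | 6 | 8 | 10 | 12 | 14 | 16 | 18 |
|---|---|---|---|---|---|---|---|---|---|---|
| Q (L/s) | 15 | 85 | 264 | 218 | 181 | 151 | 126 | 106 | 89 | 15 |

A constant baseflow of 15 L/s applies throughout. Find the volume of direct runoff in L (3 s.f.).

V ≈ 7.92 × 10^6 L

Direct-runoff ordinates (Q − Q_b): 0.0, 70.0, 249.0, 203.0, 166.0, 136.0, 111.0, 91.0, 74.0, 0.0 L/s.
ΣQ_DR = 1100 L/s.
With Δt = 2 h = 7200 s, V = ΣQ_DR · Δt = 1100 × 7200 = 7.92 × 10^6 L.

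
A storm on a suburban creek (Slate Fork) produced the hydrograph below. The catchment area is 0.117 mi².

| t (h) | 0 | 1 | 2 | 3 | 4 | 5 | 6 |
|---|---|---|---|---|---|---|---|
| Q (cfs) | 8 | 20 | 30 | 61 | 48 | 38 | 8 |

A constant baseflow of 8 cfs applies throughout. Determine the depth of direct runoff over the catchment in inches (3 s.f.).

Direct runoff: 0.0, 12.0, 22.0, 53.0, 40.0, 30.0, 0.0 cfs; ΣQ_DR = 157.0 cfs.
V = ΣQ_DR · Δt = 157.0 × 3600 s = 5.652 × 10^5 ft³.
Over A = 0.117 mi², depth = V / A = 2.08 in.

d ≈ 2.08 in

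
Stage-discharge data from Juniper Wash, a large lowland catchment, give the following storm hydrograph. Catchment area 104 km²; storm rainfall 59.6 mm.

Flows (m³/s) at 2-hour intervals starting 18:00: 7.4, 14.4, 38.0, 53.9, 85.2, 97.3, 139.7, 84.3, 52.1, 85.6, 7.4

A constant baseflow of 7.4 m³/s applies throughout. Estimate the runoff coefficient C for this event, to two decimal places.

ΣQ_DR = 583.9 m³/s; V = ΣQ_DR·Δt = 4.204 × 10^6 m³.
Runoff depth d = V / A = 40.42 mm.
C = d / P = 40.42 / 59.6 = 0.68.

C ≈ 0.68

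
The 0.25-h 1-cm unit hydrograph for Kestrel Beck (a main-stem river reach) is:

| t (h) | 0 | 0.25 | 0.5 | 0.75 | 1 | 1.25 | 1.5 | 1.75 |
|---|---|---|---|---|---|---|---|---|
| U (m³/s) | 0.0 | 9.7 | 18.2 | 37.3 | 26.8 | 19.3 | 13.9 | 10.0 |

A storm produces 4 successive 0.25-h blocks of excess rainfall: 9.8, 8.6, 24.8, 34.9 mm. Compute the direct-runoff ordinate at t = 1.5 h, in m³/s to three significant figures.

By discrete convolution, Q_j = Σ (P_i / 10 mm) · U_{j−i}.
At t = 1.5 h (j=6): Q = (9.8/10)·13.9 + (8.6/10)·19.3 + (24.8/10)·26.8 + (34.9/10)·37.3 = 227 m³/s.

Q ≈ 227 m³/s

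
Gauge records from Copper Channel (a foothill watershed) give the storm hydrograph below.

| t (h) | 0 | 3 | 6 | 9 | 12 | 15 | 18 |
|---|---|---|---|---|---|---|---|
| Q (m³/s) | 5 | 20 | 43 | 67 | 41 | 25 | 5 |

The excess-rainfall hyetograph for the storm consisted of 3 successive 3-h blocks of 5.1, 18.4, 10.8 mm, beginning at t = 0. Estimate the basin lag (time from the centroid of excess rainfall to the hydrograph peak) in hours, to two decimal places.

t_L ≈ 4.00 h

Centroid of excess rainfall: t_c = Σ P_i·t̄_i / ΣP_i = 4.9985 h (block centres at 1.5, 4.5, 7.5 h).
Hydrograph peak occurs at t = 9 h, so basin lag t_L = 9 − 4.9985 = 4.00 h.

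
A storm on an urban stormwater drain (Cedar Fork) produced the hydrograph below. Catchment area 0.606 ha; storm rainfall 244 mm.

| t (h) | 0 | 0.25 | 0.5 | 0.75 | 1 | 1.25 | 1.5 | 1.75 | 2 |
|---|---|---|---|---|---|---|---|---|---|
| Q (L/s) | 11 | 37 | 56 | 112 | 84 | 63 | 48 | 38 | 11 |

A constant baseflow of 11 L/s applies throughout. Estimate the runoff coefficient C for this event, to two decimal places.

C ≈ 0.22

ΣQ_DR = 361.0 L/s; V = ΣQ_DR·Δt = 3.249 × 10^5 L.
Runoff depth d = V / A = 53.61 mm.
C = d / P = 53.61 / 244 = 0.22.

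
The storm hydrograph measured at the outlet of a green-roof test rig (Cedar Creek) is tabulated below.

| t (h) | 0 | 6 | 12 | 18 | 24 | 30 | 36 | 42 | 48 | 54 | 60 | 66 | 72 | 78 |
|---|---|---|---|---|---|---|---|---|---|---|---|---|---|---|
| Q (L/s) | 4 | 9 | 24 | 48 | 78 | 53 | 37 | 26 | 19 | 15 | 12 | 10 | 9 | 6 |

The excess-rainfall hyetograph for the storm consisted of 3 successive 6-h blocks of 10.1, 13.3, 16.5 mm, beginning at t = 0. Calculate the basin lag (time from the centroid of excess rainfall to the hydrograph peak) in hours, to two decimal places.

Centroid of excess rainfall: t_c = Σ P_i·t̄_i / ΣP_i = 9.9624 h (block centres at 3, 9, 15 h).
Hydrograph peak occurs at t = 24 h, so basin lag t_L = 24 − 9.9624 = 14.04 h.

t_L ≈ 14.04 h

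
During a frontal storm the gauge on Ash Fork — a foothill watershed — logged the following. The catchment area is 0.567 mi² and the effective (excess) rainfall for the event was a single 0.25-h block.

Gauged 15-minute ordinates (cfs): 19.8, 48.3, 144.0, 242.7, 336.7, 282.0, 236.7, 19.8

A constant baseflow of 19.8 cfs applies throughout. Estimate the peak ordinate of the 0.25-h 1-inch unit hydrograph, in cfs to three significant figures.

U_p ≈ 396 cfs

Direct runoff: 0.0, 28.5, 124.2, 222.9, 316.9, 262.2, 216.9, 0.0 cfs; ΣQ_DR = 1172 cfs, peak = 316.9 cfs.
Runoff depth d = ΣQ_DR·Δt / A = 1172 × 900 / (0.567 mi²) = 0.8005 in.
The 1-inch UH is the DRH scaled by (1 in)/d, so U_p = 316.9 × 1/0.8005 = 396 cfs.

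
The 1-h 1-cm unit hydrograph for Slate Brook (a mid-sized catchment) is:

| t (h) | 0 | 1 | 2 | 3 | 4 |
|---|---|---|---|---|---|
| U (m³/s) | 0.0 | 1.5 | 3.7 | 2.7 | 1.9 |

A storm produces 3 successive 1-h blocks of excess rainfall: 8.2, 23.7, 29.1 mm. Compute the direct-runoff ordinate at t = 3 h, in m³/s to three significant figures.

By discrete convolution, Q_j = Σ (P_i / 10 mm) · U_{j−i}.
At t = 3 h (j=3): Q = (8.2/10)·2.7 + (23.7/10)·3.7 + (29.1/10)·1.5 = 15.3 m³/s.

Q ≈ 15.3 m³/s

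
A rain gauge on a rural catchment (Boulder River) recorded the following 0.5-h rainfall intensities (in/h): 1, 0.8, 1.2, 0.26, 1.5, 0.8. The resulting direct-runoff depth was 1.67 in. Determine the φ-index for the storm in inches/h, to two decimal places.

Only the 5 blocks with intensity above φ contribute runoff: 1, 0.8, 1.2, 1.5, 0.8 in/h.
Σ(I−φ)·Δt = d  ⇒  (1+0.8+1.2+1.5+0.8 − 5φ)·0.5 = 1.67
φ = (5.300 − 1.67/0.5) / 5 = 0.39 in/h.

φ ≈ 0.39 in/h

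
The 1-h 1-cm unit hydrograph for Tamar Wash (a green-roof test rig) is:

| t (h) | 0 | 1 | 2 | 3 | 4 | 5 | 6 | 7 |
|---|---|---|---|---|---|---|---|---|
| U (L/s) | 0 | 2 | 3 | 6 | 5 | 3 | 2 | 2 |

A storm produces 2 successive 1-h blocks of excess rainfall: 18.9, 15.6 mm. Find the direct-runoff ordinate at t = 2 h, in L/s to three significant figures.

By discrete convolution, Q_j = Σ (P_i / 10 mm) · U_{j−i}.
At t = 2 h (j=2): Q = (18.9/10)·3 + (15.6/10)·2 = 8.79 L/s.

Q ≈ 8.79 L/s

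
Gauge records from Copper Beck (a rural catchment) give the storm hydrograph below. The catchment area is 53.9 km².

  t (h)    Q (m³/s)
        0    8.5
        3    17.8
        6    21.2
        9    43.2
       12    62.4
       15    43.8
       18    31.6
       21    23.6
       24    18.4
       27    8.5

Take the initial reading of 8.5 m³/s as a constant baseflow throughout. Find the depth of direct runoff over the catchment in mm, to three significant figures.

Direct runoff: 0.0, 9.3, 12.7, 34.7, 53.9, 35.3, 23.1, 15.1, 9.9, 0.0 m³/s; ΣQ_DR = 194.0 m³/s.
V = ΣQ_DR · Δt = 194.0 × 10800 s = 2.095 × 10^6 m³.
Over A = 53.9 km², depth = V / A = 38.9 mm.

d ≈ 38.9 mm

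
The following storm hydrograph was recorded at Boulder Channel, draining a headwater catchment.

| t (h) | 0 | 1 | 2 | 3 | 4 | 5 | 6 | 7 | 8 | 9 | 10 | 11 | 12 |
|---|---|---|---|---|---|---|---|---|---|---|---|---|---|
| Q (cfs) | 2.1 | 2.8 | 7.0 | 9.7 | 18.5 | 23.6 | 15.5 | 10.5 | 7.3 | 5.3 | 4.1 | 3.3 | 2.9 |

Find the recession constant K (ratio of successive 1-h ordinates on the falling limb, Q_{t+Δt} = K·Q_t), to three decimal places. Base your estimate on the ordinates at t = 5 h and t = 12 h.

Using the recession-limb readings at t = 5 h and t = 12 h: Q falls from 23.6 to 2.9 cfs over 7 intervals.
K = (Q₂/Q₁)^(1/7) = (2.9/23.6)^(1/7) = 0.741.

K ≈ 0.741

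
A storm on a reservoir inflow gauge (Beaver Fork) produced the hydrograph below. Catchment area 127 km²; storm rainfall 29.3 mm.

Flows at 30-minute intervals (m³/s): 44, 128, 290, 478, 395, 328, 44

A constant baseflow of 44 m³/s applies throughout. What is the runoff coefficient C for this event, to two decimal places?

ΣQ_DR = 1399 m³/s; V = ΣQ_DR·Δt = 2.518 × 10^6 m³.
Runoff depth d = V / A = 19.83 mm.
C = d / P = 19.83 / 29.3 = 0.68.

C ≈ 0.68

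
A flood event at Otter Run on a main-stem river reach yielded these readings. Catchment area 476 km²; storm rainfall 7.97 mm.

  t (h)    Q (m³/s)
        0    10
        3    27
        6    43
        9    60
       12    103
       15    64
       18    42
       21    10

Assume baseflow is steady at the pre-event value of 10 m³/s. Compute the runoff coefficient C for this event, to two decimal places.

C ≈ 0.79

ΣQ_DR = 279.0 m³/s; V = ΣQ_DR·Δt = 3.013 × 10^6 m³.
Runoff depth d = V / A = 6.330 mm.
C = d / P = 6.330 / 7.97 = 0.79.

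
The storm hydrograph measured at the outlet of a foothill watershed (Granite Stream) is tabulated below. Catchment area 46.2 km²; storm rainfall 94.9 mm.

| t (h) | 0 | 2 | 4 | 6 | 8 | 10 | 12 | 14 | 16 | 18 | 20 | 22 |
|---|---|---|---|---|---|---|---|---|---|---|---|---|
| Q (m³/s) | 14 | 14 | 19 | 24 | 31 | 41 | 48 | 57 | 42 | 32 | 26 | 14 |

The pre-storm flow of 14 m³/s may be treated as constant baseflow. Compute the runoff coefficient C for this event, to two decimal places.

ΣQ_DR = 194.0 m³/s; V = ΣQ_DR·Δt = 1.397 × 10^6 m³.
Runoff depth d = V / A = 30.23 mm.
C = d / P = 30.23 / 94.9 = 0.32.

C ≈ 0.32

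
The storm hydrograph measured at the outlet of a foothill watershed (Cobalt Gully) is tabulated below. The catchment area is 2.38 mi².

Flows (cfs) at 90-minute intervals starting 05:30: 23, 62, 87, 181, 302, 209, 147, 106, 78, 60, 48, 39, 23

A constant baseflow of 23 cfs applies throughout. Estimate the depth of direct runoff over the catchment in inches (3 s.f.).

Direct runoff: 0.0, 39.0, 64.0, 158.0, 279.0, 186.0, 124.0, 83.0, 55.0, 37.0, 25.0, 16.0, 0.0 cfs; ΣQ_DR = 1066 cfs.
V = ΣQ_DR · Δt = 1066 × 5400 s = 5.756 × 10^6 ft³.
Over A = 2.38 mi², depth = V / A = 1.04 in.

d ≈ 1.04 in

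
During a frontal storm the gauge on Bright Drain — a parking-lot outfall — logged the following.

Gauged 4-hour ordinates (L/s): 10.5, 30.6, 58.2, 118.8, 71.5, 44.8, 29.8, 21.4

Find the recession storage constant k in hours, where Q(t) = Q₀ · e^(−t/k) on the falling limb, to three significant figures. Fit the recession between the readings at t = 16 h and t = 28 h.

k ≈ 9.95 h

On the falling limb, Q drops from 71.5 to 21.4 L/s between t = 16 h and t = 28 h (Δt = 12 h).
k = −Δt / ln(Q₂/Q₁) = −12 / ln(21.4/71.5) = 9.95 h.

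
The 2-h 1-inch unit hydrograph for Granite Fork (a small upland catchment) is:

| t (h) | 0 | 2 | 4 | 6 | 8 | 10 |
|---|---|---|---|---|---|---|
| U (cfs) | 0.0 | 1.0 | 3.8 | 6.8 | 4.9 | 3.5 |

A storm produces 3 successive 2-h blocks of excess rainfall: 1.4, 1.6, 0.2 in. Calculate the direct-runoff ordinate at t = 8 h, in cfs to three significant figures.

Q ≈ 18.5 cfs

By discrete convolution, Q_j = Σ (P_i / 1 in) · U_{j−i}.
At t = 8 h (j=4): Q = (1.4/1)·4.9 + (1.6/1)·6.8 + (0.2/1)·3.8 = 18.5 cfs.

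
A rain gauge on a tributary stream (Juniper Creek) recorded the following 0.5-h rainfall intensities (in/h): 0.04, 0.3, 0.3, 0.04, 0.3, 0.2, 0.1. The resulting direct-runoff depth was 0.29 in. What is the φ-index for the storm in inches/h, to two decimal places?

Only the 4 blocks with intensity above φ contribute runoff: 0.3, 0.3, 0.3, 0.2 in/h.
Σ(I−φ)·Δt = d  ⇒  (0.3+0.3+0.3+0.2 − 4φ)·0.5 = 0.29
φ = (1.100 − 0.29/0.5) / 4 = 0.13 in/h.

φ ≈ 0.13 in/h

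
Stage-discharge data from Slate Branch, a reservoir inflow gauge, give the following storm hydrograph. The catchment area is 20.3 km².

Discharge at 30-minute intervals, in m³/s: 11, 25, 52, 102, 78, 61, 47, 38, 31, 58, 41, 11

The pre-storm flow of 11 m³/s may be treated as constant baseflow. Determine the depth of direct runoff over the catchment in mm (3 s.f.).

Direct runoff: 0.0, 14.0, 41.0, 91.0, 67.0, 50.0, 36.0, 27.0, 20.0, 47.0, 30.0, 0.0 m³/s; ΣQ_DR = 423.0 m³/s.
V = ΣQ_DR · Δt = 423.0 × 1800 s = 7.614 × 10^5 m³.
Over A = 20.3 km², depth = V / A = 37.5 mm.

d ≈ 37.5 mm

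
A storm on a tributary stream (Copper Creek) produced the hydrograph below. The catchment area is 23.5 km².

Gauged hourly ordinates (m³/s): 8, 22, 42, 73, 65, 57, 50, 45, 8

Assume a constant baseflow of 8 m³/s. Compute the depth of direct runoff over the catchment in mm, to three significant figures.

d ≈ 45.7 mm

Direct runoff: 0.0, 14.0, 34.0, 65.0, 57.0, 49.0, 42.0, 37.0, 0.0 m³/s; ΣQ_DR = 298.0 m³/s.
V = ΣQ_DR · Δt = 298.0 × 3600 s = 1.073 × 10^6 m³.
Over A = 23.5 km², depth = V / A = 45.7 mm.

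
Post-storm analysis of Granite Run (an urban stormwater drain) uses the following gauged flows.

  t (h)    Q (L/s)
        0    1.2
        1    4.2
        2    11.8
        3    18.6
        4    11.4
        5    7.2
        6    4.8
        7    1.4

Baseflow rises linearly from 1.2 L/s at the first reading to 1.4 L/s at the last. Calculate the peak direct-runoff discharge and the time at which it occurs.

Q_p = 17.31 L/s at t = 3 h

Subtracting baseflow gives direct-runoff ordinates: 0.00, 2.97, 10.54, 17.31, 10.09, 5.86, 3.43, 0.00 L/s.
The maximum is 17.31 L/s, occurring at the reading for t = 3 h.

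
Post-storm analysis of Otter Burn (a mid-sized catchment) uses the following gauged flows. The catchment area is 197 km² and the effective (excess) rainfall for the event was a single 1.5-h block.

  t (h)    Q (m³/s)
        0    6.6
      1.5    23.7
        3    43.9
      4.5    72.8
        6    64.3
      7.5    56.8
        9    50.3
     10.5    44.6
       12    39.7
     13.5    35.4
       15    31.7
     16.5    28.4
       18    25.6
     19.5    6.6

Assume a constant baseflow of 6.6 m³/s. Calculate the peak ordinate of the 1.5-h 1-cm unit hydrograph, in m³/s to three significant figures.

U_p ≈ 55.1 m³/s

Direct runoff: 0.0, 17.1, 37.3, 66.2, 57.7, 50.2, 43.7, 38.0, 33.1, 28.8, 25.1, 21.8, 19.0, 0.0 m³/s; ΣQ_DR = 438.0 m³/s, peak = 66.2 m³/s.
Runoff depth d = ΣQ_DR·Δt / A = 438.0 × 5400 / (197 km²) = 12.01 mm.
The 1-cm UH is the DRH scaled by (10 mm)/d, so U_p = 66.2 × 10/12.01 = 55.1 m³/s.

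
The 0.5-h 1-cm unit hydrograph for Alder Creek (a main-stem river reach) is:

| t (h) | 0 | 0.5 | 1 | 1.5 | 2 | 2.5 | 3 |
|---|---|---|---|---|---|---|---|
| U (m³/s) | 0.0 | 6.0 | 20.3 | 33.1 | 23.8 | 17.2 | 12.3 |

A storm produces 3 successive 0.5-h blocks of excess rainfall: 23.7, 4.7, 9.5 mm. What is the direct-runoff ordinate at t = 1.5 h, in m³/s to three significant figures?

By discrete convolution, Q_j = Σ (P_i / 10 mm) · U_{j−i}.
At t = 1.5 h (j=3): Q = (23.7/10)·33.1 + (4.7/10)·20.3 + (9.5/10)·6.0 = 93.7 m³/s.

Q ≈ 93.7 m³/s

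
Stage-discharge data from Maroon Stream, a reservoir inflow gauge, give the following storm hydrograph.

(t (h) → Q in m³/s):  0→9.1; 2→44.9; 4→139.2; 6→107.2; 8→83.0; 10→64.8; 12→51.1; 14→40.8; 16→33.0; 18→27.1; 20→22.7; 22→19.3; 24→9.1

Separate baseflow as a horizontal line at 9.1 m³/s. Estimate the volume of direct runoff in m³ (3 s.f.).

V ≈ 3.84 × 10^6 m³

Direct-runoff ordinates (Q − Q_b): 0.0, 35.8, 130.1, 98.1, 73.9, 55.7, 42.0, 31.7, 23.9, 18.0, 13.6, 10.2, 0.0 m³/s.
ΣQ_DR = 533.0 m³/s.
With Δt = 2 h = 7200 s, V = ΣQ_DR · Δt = 533.0 × 7200 = 3.84 × 10^6 m³.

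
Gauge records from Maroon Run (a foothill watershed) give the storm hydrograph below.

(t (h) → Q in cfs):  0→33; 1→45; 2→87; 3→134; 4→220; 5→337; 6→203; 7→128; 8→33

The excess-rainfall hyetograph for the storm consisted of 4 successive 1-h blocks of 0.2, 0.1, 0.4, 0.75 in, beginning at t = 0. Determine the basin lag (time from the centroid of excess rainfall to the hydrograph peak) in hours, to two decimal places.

t_L ≈ 2.33 h

Centroid of excess rainfall: t_c = Σ P_i·t̄_i / ΣP_i = 2.6724 h (block centres at 0.5, 1.5, 2.5, 3.5 h).
Hydrograph peak occurs at t = 5 h, so basin lag t_L = 5 − 2.6724 = 2.33 h.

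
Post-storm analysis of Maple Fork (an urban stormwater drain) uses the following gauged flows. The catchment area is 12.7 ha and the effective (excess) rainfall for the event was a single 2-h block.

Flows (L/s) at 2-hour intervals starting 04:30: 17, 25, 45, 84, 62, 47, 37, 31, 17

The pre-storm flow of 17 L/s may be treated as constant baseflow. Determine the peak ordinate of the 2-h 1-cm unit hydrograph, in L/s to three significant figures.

Direct runoff: 0.0, 8.0, 28.0, 67.0, 45.0, 30.0, 20.0, 14.0, 0.0 L/s; ΣQ_DR = 212.0 L/s, peak = 67.0 L/s.
Runoff depth d = ΣQ_DR·Δt / A = 212.0 × 7200 / (12.7 ha) = 12.02 mm.
The 1-cm UH is the DRH scaled by (10 mm)/d, so U_p = 67.0 × 10/12.02 = 55.7 L/s.

U_p ≈ 55.7 L/s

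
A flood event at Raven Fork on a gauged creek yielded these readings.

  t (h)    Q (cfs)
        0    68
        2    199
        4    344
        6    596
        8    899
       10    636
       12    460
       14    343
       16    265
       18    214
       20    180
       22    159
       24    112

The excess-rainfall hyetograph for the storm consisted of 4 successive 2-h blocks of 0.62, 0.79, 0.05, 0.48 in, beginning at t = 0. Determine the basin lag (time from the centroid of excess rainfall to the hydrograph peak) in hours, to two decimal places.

Centroid of excess rainfall: t_c = Σ P_i·t̄_i / ΣP_i = 3.4021 h (block centres at 1, 3, 5, 7 h).
Hydrograph peak occurs at t = 8 h, so basin lag t_L = 8 − 3.4021 = 4.60 h.

t_L ≈ 4.60 h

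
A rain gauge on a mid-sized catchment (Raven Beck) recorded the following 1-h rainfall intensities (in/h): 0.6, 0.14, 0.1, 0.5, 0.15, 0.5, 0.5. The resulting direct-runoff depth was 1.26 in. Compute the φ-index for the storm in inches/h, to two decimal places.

φ ≈ 0.21 in/h

Only the 4 blocks with intensity above φ contribute runoff: 0.6, 0.5, 0.5, 0.5 in/h.
Σ(I−φ)·Δt = d  ⇒  (0.6+0.5+0.5+0.5 − 4φ)·1 = 1.26
φ = (2.100 − 1.26/1) / 4 = 0.21 in/h.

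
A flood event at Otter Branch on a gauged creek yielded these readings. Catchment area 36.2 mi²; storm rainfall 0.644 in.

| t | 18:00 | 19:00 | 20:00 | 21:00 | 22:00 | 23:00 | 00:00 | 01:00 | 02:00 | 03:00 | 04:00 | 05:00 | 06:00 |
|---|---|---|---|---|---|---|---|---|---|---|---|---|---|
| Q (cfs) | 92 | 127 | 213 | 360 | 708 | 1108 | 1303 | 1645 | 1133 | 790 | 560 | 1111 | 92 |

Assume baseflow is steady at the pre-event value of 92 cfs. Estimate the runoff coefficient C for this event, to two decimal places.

ΣQ_DR = 8046 cfs; V = ΣQ_DR·Δt = 2.897 × 10^7 ft³.
Runoff depth d = V / A = 0.3444 in.
C = d / P = 0.3444 / 0.644 = 0.53.

C ≈ 0.53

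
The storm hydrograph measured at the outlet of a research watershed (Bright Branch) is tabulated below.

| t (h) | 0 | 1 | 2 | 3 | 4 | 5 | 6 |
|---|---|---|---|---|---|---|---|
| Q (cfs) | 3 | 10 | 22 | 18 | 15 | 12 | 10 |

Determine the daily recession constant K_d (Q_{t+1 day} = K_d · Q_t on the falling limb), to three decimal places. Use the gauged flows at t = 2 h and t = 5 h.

Between t = 2 h and t = 5 h the flow falls from 22 to 12 cfs over 3×1 h = 3 h.
Per-interval ratio K = (12/22)^(1/3) = 0.8171; K_d = K^(24/1) = 0.008.

K_d ≈ 0.008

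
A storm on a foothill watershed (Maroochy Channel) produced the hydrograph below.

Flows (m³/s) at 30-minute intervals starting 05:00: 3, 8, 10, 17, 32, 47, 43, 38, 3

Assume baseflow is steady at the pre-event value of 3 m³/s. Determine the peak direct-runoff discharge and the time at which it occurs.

Subtracting baseflow gives direct-runoff ordinates: 0.0, 5.0, 7.0, 14.0, 29.0, 44.0, 40.0, 35.0, 0.0 m³/s.
The maximum is 44.0 m³/s, occurring at the reading for t = 07:30.

Q_p = 44.0 m³/s at t = 07:30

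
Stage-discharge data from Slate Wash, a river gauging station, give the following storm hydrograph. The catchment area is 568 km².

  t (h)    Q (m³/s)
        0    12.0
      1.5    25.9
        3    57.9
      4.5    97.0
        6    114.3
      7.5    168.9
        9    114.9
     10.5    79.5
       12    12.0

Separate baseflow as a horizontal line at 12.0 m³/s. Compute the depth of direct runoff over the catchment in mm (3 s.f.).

Direct runoff: 0.0, 13.9, 45.9, 85.0, 102.3, 156.9, 102.9, 67.5, 0.0 m³/s; ΣQ_DR = 574.4 m³/s.
V = ΣQ_DR · Δt = 574.4 × 5400 s = 3.102 × 10^6 m³.
Over A = 568 km², depth = V / A = 5.46 mm.

d ≈ 5.46 mm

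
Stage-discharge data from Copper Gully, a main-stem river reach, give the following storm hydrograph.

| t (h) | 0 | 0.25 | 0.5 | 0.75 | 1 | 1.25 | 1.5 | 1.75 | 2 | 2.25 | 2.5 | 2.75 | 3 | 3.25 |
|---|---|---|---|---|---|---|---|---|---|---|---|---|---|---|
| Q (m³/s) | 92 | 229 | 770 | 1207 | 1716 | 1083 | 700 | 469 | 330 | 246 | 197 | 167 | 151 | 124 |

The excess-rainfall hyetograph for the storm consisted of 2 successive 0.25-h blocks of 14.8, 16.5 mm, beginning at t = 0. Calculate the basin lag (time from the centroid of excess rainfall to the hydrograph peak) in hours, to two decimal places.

t_L ≈ 0.74 h

Centroid of excess rainfall: t_c = Σ P_i·t̄_i / ΣP_i = 0.2568 h (block centres at 0.125, 0.375 h).
Hydrograph peak occurs at t = 1 h, so basin lag t_L = 1 − 0.2568 = 0.74 h.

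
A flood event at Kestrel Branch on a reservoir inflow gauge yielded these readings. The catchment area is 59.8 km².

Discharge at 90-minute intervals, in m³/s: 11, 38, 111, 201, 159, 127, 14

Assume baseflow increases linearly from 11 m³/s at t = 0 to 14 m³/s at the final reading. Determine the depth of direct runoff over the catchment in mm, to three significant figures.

Direct runoff: 0.00, 26.50, 99.00, 188.50, 146.00, 113.50, 0.00 m³/s; ΣQ_DR = 573.5 m³/s.
V = ΣQ_DR · Δt = 573.5 × 5400 s = 3.097 × 10^6 m³.
Over A = 59.8 km², depth = V / A = 51.8 mm.

d ≈ 51.8 mm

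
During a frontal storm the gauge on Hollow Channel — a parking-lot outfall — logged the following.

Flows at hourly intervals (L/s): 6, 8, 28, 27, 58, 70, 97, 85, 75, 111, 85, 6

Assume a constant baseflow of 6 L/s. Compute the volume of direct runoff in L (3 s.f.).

Direct-runoff ordinates (Q − Q_b): 0.0, 2.0, 22.0, 21.0, 52.0, 64.0, 91.0, 79.0, 69.0, 105.0, 79.0, 0.0 L/s.
ΣQ_DR = 584.0 L/s.
With Δt = 1 h = 3600 s, V = ΣQ_DR · Δt = 584.0 × 3600 = 2.10 × 10^6 L.

V ≈ 2.10 × 10^6 L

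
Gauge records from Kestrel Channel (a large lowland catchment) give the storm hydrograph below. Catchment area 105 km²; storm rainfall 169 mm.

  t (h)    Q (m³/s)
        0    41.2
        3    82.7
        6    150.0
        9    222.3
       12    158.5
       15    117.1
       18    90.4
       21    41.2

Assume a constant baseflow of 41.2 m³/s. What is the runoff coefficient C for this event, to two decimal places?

ΣQ_DR = 573.8 m³/s; V = ΣQ_DR·Δt = 6.197 × 10^6 m³.
Runoff depth d = V / A = 59.02 mm.
C = d / P = 59.02 / 169 = 0.35.

C ≈ 0.35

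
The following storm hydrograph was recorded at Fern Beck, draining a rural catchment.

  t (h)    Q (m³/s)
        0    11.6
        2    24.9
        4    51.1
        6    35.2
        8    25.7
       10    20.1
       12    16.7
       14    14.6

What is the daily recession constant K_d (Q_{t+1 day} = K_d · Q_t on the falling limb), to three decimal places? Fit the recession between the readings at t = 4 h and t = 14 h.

Between t = 4 h and t = 14 h the flow falls from 51.1 to 14.6 m³/s over 5×2 h = 10 h.
Per-interval ratio K = (14.6/51.1)^(1/5) = 0.7784; K_d = K^(24/2) = 0.049.

K_d ≈ 0.049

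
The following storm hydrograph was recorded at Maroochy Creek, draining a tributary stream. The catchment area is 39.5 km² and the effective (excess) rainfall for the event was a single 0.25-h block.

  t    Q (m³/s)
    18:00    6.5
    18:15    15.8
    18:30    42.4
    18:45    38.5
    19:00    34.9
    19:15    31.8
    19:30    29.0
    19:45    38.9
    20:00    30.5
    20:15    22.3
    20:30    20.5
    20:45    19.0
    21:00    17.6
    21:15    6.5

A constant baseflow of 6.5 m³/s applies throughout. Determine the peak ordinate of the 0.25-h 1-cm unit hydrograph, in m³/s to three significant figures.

Direct runoff: 0.0, 9.3, 35.9, 32.0, 28.4, 25.3, 22.5, 32.4, 24.0, 15.8, 14.0, 12.5, 11.1, 0.0 m³/s; ΣQ_DR = 263.2 m³/s, peak = 35.9 m³/s.
Runoff depth d = ΣQ_DR·Δt / A = 263.2 × 900 / (39.5 km²) = 5.997 mm.
The 1-cm UH is the DRH scaled by (10 mm)/d, so U_p = 35.9 × 10/5.997 = 59.9 m³/s.

U_p ≈ 59.9 m³/s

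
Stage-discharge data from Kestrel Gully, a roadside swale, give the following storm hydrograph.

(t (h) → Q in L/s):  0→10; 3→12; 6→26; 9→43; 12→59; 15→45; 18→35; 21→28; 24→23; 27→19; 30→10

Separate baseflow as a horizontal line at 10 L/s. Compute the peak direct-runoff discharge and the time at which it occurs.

Q_p = 49.0 L/s at t = 12 h

Subtracting baseflow gives direct-runoff ordinates: 0.0, 2.0, 16.0, 33.0, 49.0, 35.0, 25.0, 18.0, 13.0, 9.0, 0.0 L/s.
The maximum is 49.0 L/s, occurring at the reading for t = 12 h.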